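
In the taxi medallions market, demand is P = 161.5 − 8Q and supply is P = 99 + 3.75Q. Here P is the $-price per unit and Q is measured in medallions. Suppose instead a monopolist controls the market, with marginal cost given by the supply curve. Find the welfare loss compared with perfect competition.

Competitive equilibrium: 161.5 − 8Q = 99 + 3.75Q → Q* = 5.3191, P* = 118.9468.
Marginal revenue: MR = 161.5 − 16Q. Set MR = MC: 161.5 − 16Q = 99 + 3.75Q → Q_m = 3.1646.
Price P_m = 161.5 − 8·3.1646 = 136.1832; MC(Q_m) = 99 + 3.75·3.1646 = 110.8673.
Competitive Q* = 5.3191, so ΔQ = 2.1545; wedge = 136.1832 − 110.8673 = 25.3159.
DWL = ½ × 2.1545 × 25.3159 = $27.27.

$27.27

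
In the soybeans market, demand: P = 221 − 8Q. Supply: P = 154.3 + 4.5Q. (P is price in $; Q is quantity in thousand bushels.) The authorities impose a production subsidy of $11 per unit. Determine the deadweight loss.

$4.84 thousand

Competitive equilibrium: 221 − 8Q = 154.3 + 4.5Q → Q* = 5.336, P* = 178.312.
The subsidy lowers effective supply by 11: P = 143.3 + 4.5Q.
New quantity: 221 − 8Q = 143.3 + 4.5Q → Q' = 6.216.
Overproduction ΔQ = 6.216 − 5.336 = 0.88; wedge = subsidy = 11.
DWL = ½ × 0.88 × 11 = $4.84 thousand.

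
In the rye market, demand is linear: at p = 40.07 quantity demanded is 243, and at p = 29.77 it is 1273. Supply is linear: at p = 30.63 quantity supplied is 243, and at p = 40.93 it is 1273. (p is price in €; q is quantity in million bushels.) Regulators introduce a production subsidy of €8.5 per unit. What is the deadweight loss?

Demand slope = (29.77 − 40.07)/(1273 − 243) = −0.01, so p = 42.5 − 0.01q.
Supply slope = (40.93 − 30.63)/(1273 − 243) = 0.01, so p = 28.2 + 0.01q.
Competitive equilibrium: 42.5 − 0.01q = 28.2 + 0.01q → q* = 715, p* = 35.35.
The subsidy lowers effective supply by 8.5: p = 19.7 + 0.01q.
New quantity: 42.5 − 0.01q = 19.7 + 0.01q → q' = 1140.
Overproduction Δq = 1140 − 715 = 425; wedge = subsidy = 8.5.
Deadweight loss = ½ × 425 × 8.5 = €1806.25 million.

€1806.25 million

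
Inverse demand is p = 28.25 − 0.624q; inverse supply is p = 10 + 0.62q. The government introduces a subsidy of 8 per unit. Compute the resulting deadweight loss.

Competitive equilibrium: 28.25 − 0.624q = 10 + 0.62q → q* = 14.6704, p* = 19.0957.
The subsidy lowers effective supply by 8: p = 2 + 0.62q.
New quantity: 28.25 − 0.624q = 2 + 0.62q → q' = 21.1013.
Overproduction Δq = 21.1013 − 14.6704 = 6.4309; wedge = subsidy = 8.
Welfare loss = ½ × 6.4309 × 8 = 25.72.

25.72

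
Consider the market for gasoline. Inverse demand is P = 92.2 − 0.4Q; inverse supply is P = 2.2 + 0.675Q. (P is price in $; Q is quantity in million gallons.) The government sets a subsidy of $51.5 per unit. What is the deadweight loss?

Competitive equilibrium: 92.2 − 0.4Q = 2.2 + 0.675Q → Q* = 83.72093, P* = 58.71163.
The subsidy lowers effective supply by 51.5: P = 0.675Q − 49.3.
New quantity: 92.2 − 0.4Q = 0.675Q − 49.3 → Q' = 131.62791.
Overproduction ΔQ = 131.62791 − 83.72093 = 47.90698; wedge = subsidy = 51.5.
Welfare loss = ½ × 47.90698 × 51.5 = $1233.60 million.

$1233.60 million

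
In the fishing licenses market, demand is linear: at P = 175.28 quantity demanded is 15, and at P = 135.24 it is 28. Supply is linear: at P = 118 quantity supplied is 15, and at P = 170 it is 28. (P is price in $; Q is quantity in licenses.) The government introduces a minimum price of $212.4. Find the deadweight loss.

Demand slope = (135.24 − 175.28)/(28 − 15) = −3.08, so P = 221.48 − 3.08Q.
Supply slope = (170 − 118)/(28 − 15) = 4, so P = 58 + 4Q.
Competitive equilibrium: 221.48 − 3.08Q = 58 + 4Q → Q* = 23.0904, P* = 150.36158.
At the floor P = 212.4, quantity demanded = (221.48 − 212.4)/3.08 = 2.94805.
Sellers' marginal cost at Q' = 2.94805: 58 + 4·2.94805 = 69.7922.
ΔQ = 23.0904 − 2.94805 = 20.14235; wedge = 212.4 − 69.7922 = 142.6078.
DWL = ½ × 20.14235 × 142.6078 = $1436.23.

$1436.23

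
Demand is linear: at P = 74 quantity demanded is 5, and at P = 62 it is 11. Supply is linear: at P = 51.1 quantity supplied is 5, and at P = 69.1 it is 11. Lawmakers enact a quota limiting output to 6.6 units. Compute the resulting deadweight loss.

Demand slope = (62 − 74)/(11 − 5) = −2, so P = 84 − 2Q.
Supply slope = (69.1 − 51.1)/(11 − 5) = 3, so P = 36.1 + 3Q.
Competitive equilibrium: 84 − 2Q = 36.1 + 3Q → Q* = 9.58, P* = 64.84.
At Q = 6.6: demand price = 84 − 2·6.6 = 70.8; supply price = 36.1 + 3·6.6 = 55.9.
ΔQ = 9.58 − 6.6 = 2.98; wedge = 70.8 − 55.9 = 14.9.
The triangle = ½ × 2.98 × 14.9 = 22.201.

22.201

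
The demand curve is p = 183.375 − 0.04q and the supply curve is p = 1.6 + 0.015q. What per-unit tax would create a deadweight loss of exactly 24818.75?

Competitive equilibrium: 183.375 − 0.04q = 1.6 + 0.015q → q* = 3305, p* = 51.175.
A tax t gives Δq = t/0.055 and wedge t, so DWL = t²/0.11.
t²/0.11 = 24818.75 → t² = 2730.0625 → t = 52.25.

52.25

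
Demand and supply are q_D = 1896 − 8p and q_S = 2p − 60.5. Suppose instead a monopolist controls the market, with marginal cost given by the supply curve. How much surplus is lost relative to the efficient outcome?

949.90

In inverse form: demand p = 237 − 0.125q, supply p = 30.25 + 0.5q.
Competitive equilibrium: 237 − 0.125q = 30.25 + 0.5q → q* = 330.8, p* = 195.65.
Marginal revenue: MR = 237 − 0.25q. Set MR = MC: 237 − 0.25q = 30.25 + 0.5q → q_m = 275.6667.
Price p_m = 237 − 0.125·275.6667 = 202.5417; MC(q_m) = 30.25 + 0.5·275.6667 = 168.0834.
Competitive q* = 330.8, so Δq = 55.1333; wedge = 202.5417 − 168.0834 = 34.4583.
The triangle = ½ × 55.1333 × 34.4583 = 949.90.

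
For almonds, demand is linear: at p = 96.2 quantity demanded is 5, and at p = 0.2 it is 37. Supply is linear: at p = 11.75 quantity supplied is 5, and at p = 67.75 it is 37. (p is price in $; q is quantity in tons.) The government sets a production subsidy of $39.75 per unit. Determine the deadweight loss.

Demand slope = (0.2 − 96.2)/(37 − 5) = −3, so p = 111.2 − 3q.
Supply slope = (67.75 − 11.75)/(37 − 5) = 1.75, so p = 3 + 1.75q.
Competitive equilibrium: 111.2 − 3q = 3 + 1.75q → q* = 22.7789, p* = 42.8632.
The subsidy lowers effective supply by 39.75: p = 1.75q − 36.75.
New quantity: 111.2 − 3q = 1.75q − 36.75 → q' = 31.1474.
Overproduction Δq = 31.1474 − 22.7789 = 8.3685; wedge = subsidy = 39.75.
Welfare loss = ½ × 8.3685 × 39.75 = $166.32.

$166.32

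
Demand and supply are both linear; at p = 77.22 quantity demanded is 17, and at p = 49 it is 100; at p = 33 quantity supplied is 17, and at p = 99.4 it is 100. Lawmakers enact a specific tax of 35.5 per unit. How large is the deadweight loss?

552.74

Demand slope = (49 − 77.22)/(100 − 17) = −0.34, so p = 83 − 0.34q.
Supply slope = (99.4 − 33)/(100 − 17) = 0.8, so p = 19.4 + 0.8q.
Competitive equilibrium: 83 − 0.34q = 19.4 + 0.8q → q* = 55.7895, p* = 64.0316.
With the tax, the buyer price exceeds the seller price by 35.5: (83 − 0.34q) − (19.4 + 0.8q) = 35.5 → q' = 24.6491.
Δq = 55.7895 − 24.6491 = 31.1404; the wedge equals the tax, 35.5.
Deadweight loss = ½ × 31.1404 × 35.5 = 552.74.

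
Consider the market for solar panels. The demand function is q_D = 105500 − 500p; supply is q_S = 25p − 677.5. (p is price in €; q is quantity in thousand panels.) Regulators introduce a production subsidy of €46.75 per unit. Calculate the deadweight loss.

€26018.60 thousand

In inverse form: demand p = 211 − 0.002q, supply p = 27.1 + 0.04q.
Competitive equilibrium: 211 − 0.002q = 27.1 + 0.04q → q* = 4378.5714, p* = 202.2429.
The subsidy lowers effective supply by 46.75: p = 0.04q − 19.65.
New quantity: 211 − 0.002q = 0.04q − 19.65 → q' = 5491.6667.
Overproduction Δq = 5491.6667 − 4378.5714 = 1113.0953; wedge = subsidy = 46.75.
Deadweight loss = ½ × 1113.0953 × 46.75 = €26018.60 thousand.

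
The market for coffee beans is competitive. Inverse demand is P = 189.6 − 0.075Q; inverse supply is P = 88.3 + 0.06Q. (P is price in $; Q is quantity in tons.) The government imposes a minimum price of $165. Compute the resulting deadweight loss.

Competitive equilibrium: 189.6 − 0.075Q = 88.3 + 0.06Q → Q* = 750.3704, P* = 133.3222.
At the floor P = 165, quantity demanded = (189.6 − 165)/0.075 = 328.
Sellers' marginal cost at Q' = 328: 88.3 + 0.06·328 = 107.98.
ΔQ = 750.3704 − 328 = 422.3704; wedge = 165 − 107.98 = 57.02.
Deadweight loss = ½ × 422.3704 × 57.02 = $12041.78.

$12041.78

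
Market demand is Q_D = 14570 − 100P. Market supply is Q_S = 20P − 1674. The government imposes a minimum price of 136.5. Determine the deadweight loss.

In inverse form: demand P = 145.7 − 0.01Q, supply P = 83.7 + 0.05Q.
Competitive equilibrium: 145.7 − 0.01Q = 83.7 + 0.05Q → Q* = 1033.3333, P* = 135.3667.
At the floor P = 136.5, quantity demanded = (145.7 − 136.5)/0.01 = 920.
Sellers' marginal cost at Q' = 920: 83.7 + 0.05·920 = 129.7.
ΔQ = 1033.3333 − 920 = 113.3333; wedge = 136.5 − 129.7 = 6.8.
Deadweight loss = ½ × 113.3333 × 6.8 = 385.33.

385.33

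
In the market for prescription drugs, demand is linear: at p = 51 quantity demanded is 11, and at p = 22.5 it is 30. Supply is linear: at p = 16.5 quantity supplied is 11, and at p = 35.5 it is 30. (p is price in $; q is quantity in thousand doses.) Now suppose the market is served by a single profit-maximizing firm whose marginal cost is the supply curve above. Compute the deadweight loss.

$108.11 thousand

Demand slope = (22.5 − 51)/(30 − 11) = −1.5, so p = 67.5 − 1.5q.
Supply slope = (35.5 − 16.5)/(30 − 11) = 1, so p = 5.5 + q.
Competitive equilibrium: 67.5 − 1.5q = 5.5 + q → q* = 24.8, p* = 30.3.
Marginal revenue: MR = 67.5 − 3q. Set MR = MC: 67.5 − 3q = 5.5 + q → q_m = 15.5.
Price p_m = 67.5 − 1.5·15.5 = 44.25; MC(q_m) = 5.5 + 1·15.5 = 21.
Competitive q* = 24.8, so Δq = 9.3; wedge = 44.25 − 21 = 23.25.
Deadweight loss = ½ × 9.3 × 23.25 = $108.11 thousand.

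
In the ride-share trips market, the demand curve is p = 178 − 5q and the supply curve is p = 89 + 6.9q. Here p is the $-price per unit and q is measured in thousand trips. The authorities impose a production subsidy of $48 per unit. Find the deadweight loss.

$96.81 thousand

Competitive equilibrium: 178 − 5q = 89 + 6.9q → q* = 7.479, p* = 140.605.
The subsidy lowers effective supply by 48: p = 41 + 6.9q.
New quantity: 178 − 5q = 41 + 6.9q → q' = 11.5126.
Overproduction Δq = 11.5126 − 7.479 = 4.0336; wedge = subsidy = 48.
Deadweight loss = ½ × 4.0336 × 48 = $96.81 thousand.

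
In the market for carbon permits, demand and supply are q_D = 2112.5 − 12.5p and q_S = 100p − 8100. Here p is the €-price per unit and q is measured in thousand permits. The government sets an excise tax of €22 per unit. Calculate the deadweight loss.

€2688.89 thousand

In inverse form: demand p = 169 − 0.08q, supply p = 81 + 0.01q.
Competitive equilibrium: 169 − 0.08q = 81 + 0.01q → q* = 977.7778, p* = 90.7778.
With the tax, the buyer price exceeds the seller price by 22: (169 − 0.08q) − (81 + 0.01q) = 22 → q' = 733.3333.
Δq = 977.7778 − 733.3333 = 244.4445; the wedge equals the tax, 22.
The triangle = ½ × 244.4445 × 22 = €2688.89 thousand.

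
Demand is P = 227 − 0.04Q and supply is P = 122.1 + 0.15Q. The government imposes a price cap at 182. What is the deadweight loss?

Competitive equilibrium: 227 − 0.04Q = 122.1 + 0.15Q → Q* = 552.1053, P* = 204.9158.
At the ceiling P = 182, quantity supplied = (182 − 122.1)/0.15 = 399.3333.
Willingness to pay at Q' = 399.3333: 227 − 0.04·399.3333 = 211.0267.
ΔQ = 552.1053 − 399.3333 = 152.772; wedge = 211.0267 − 182 = 29.0267.
Welfare loss = ½ × 152.772 × 29.0267 = 2217.23.

2217.23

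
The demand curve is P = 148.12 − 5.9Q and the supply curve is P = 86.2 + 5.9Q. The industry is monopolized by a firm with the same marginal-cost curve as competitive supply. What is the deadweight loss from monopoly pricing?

18.05

Competitive equilibrium: 148.12 − 5.9Q = 86.2 + 5.9Q → Q* = 5.2475, P* = 117.16.
Marginal revenue: MR = 148.12 − 11.8Q. Set MR = MC: 148.12 − 11.8Q = 86.2 + 5.9Q → Q_m = 3.4983.
Price P_m = 148.12 − 5.9·3.4983 = 127.48; MC(Q_m) = 86.2 + 5.9·3.4983 = 106.84.
Competitive Q* = 5.2475, so ΔQ = 1.7492; wedge = 127.48 − 106.84 = 20.64.
DWL = ½ × 1.7492 × 20.64 = 18.05.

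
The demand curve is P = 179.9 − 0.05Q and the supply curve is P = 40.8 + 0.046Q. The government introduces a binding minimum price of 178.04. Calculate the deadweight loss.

95666.96

Competitive equilibrium: 179.9 − 0.05Q = 40.8 + 0.046Q → Q* = 1448.95833, P* = 107.45208.
At the floor P = 178.04, quantity demanded = (179.9 − 178.04)/0.05 = 37.2.
Sellers' marginal cost at Q' = 37.2: 40.8 + 0.046·37.2 = 42.5112.
ΔQ = 1448.95833 − 37.2 = 1411.75833; wedge = 178.04 − 42.5112 = 135.5288.
DWL = ½ × 1411.75833 × 135.5288 = 95666.96.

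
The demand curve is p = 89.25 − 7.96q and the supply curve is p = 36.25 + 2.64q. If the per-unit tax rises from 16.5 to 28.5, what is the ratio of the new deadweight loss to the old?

2.983

Competitive equilibrium: 89.25 − 7.96q = 36.25 + 2.64q → q* = 5, p* = 49.45.
For a per-unit tax t: Δq = t/10.6, so DWL = ½·t·(t/10.6) = t²/21.2.
At t = 16.5: DWL = 12.842. At t = 28.5: DWL = 38.314.
Ratio = (28.5/16.5)² = 2.983.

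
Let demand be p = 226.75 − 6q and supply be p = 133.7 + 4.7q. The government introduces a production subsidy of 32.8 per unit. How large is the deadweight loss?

50.27

Competitive equilibrium: 226.75 − 6q = 133.7 + 4.7q → q* = 8.6963, p* = 174.5724.
The subsidy lowers effective supply by 32.8: p = 100.9 + 4.7q.
New quantity: 226.75 − 6q = 100.9 + 4.7q → q' = 11.7617.
Overproduction Δq = 11.7617 − 8.6963 = 3.0654; wedge = subsidy = 32.8.
Deadweight loss = ½ × 3.0654 × 32.8 = 50.27.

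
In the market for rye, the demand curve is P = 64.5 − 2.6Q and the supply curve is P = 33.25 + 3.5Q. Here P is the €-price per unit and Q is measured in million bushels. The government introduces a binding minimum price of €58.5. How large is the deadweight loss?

€24.17 million

Competitive equilibrium: 64.5 − 2.6Q = 33.25 + 3.5Q → Q* = 5.123, P* = 51.1803.
At the floor P = 58.5, quantity demanded = (64.5 − 58.5)/2.6 = 2.3077.
Sellers' marginal cost at Q' = 2.3077: 33.25 + 3.5·2.3077 = 41.327.
ΔQ = 5.123 − 2.3077 = 2.8153; wedge = 58.5 − 41.327 = 17.173.
Deadweight loss = ½ × 2.8153 × 17.173 = €24.17 million.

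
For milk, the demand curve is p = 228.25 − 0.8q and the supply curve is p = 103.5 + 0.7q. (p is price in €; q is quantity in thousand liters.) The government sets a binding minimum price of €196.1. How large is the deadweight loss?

€1385.41 thousand

Competitive equilibrium: 228.25 − 0.8q = 103.5 + 0.7q → q* = 83.1667, p* = 161.7167.
At the floor p = 196.1, quantity demanded = (228.25 − 196.1)/0.8 = 40.1875.
Sellers' marginal cost at q' = 40.1875: 103.5 + 0.7·40.1875 = 131.6313.
Δq = 83.1667 − 40.1875 = 42.9792; wedge = 196.1 − 131.6313 = 64.4687.
The triangle = ½ × 42.9792 × 64.4687 = €1385.41 thousand.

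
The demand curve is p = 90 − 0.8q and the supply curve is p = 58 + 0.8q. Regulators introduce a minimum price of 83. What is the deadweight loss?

101.25

Competitive equilibrium: 90 − 0.8q = 58 + 0.8q → q* = 20, p* = 74.
At the floor p = 83, quantity demanded = (90 − 83)/0.8 = 8.75.
Sellers' marginal cost at q' = 8.75: 58 + 0.8·8.75 = 65.
Δq = 20 − 8.75 = 11.25; wedge = 83 − 65 = 18.
DWL = ½ × 11.25 × 18 = 101.25.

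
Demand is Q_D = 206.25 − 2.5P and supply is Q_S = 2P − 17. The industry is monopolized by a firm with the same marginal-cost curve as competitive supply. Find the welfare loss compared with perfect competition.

In inverse form: demand P = 82.5 − 0.4Q, supply P = 8.5 + 0.5Q.
Competitive equilibrium: 82.5 − 0.4Q = 8.5 + 0.5Q → Q* = 82.2222, P* = 49.6111.
Marginal revenue: MR = 82.5 − 0.8Q. Set MR = MC: 82.5 − 0.8Q = 8.5 + 0.5Q → Q_m = 56.9231.
Price P_m = 82.5 − 0.4·56.9231 = 59.7308; MC(Q_m) = 8.5 + 0.5·56.9231 = 36.9616.
Competitive Q* = 82.2222, so ΔQ = 25.2991; wedge = 59.7308 − 36.9616 = 22.7692.
Deadweight loss = ½ × 25.2991 × 22.7692 = 288.02.

288.02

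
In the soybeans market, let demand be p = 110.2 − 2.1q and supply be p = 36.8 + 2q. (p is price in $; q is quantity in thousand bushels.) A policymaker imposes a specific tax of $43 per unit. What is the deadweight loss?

$225.49 thousand

Competitive equilibrium: 110.2 − 2.1q = 36.8 + 2q → q* = 17.9024, p* = 72.6049.
With the tax, the buyer price exceeds the seller price by 43: (110.2 − 2.1q) − (36.8 + 2q) = 43 → q' = 7.4146.
Δq = 17.9024 − 7.4146 = 10.4878; the wedge equals the tax, 43.
DWL = ½ × 10.4878 × 43 = $225.49 thousand.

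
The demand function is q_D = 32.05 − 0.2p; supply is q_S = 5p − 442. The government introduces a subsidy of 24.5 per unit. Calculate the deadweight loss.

In inverse form: demand p = 160.25 − 5q, supply p = 88.4 + 0.2q.
Competitive equilibrium: 160.25 − 5q = 88.4 + 0.2q → q* = 13.8173, p* = 91.1635.
The subsidy lowers effective supply by 24.5: p = 63.9 + 0.2q.
New quantity: 160.25 − 5q = 63.9 + 0.2q → q' = 18.5288.
Overproduction Δq = 18.5288 − 13.8173 = 4.7115; wedge = subsidy = 24.5.
The triangle = ½ × 4.7115 × 24.5 = 57.72.

57.72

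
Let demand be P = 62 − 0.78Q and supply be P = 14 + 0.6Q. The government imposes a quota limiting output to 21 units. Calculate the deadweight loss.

Competitive equilibrium: 62 − 0.78Q = 14 + 0.6Q → Q* = 34.7826, P* = 34.8696.
At Q = 21: demand price = 62 − 0.78·21 = 45.62; supply price = 14 + 0.6·21 = 26.6.
ΔQ = 34.7826 − 21 = 13.7826; wedge = 45.62 − 26.6 = 19.02.
Welfare loss = ½ × 13.7826 × 19.02 = 131.07.

131.07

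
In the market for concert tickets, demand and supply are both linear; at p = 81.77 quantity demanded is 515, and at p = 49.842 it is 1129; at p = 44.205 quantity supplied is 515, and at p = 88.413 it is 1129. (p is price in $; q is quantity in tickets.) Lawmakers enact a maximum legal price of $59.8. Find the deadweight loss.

Demand slope = (49.842 − 81.77)/(1129 − 515) = −0.052, so p = 108.55 − 0.052q.
Supply slope = (88.413 − 44.205)/(1129 − 515) = 0.072, so p = 7.125 + 0.072q.
Competitive equilibrium: 108.55 − 0.052q = 7.125 + 0.072q → q* = 817.9435, p* = 66.0169.
At the ceiling p = 59.8, quantity supplied = (59.8 − 7.125)/0.072 = 731.5972.
Willingness to pay at q' = 731.5972: 108.55 − 0.052·731.5972 = 70.5069.
Δq = 817.9435 − 731.5972 = 86.3463; wedge = 70.5069 − 59.8 = 10.7069.
The triangle = ½ × 86.3463 × 10.7069 = $462.25.

$462.25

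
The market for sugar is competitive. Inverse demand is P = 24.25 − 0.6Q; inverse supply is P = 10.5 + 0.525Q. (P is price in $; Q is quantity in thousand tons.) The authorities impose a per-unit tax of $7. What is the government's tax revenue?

Competitive equilibrium: 24.25 − 0.6Q = 10.5 + 0.525Q → Q* = 12.2222, P* = 16.9167.
With the tax, the buyer price exceeds the seller price by 7: (24.25 − 0.6Q) − (10.5 + 0.525Q) = 7 → Q' = 6.
Tax revenue = 7 × 6 = $42 thousand.

$42 thousand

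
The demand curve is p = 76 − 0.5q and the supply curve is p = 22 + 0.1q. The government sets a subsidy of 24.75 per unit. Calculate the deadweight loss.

510.47

Competitive equilibrium: 76 − 0.5q = 22 + 0.1q → q* = 90, p* = 31.
The subsidy lowers effective supply by 24.75: p = 0.1q − 2.75.
New quantity: 76 − 0.5q = 0.1q − 2.75 → q' = 131.25.
Overproduction Δq = 131.25 − 90 = 41.25; wedge = subsidy = 24.75.
DWL = ½ × 41.25 × 24.75 = 510.47.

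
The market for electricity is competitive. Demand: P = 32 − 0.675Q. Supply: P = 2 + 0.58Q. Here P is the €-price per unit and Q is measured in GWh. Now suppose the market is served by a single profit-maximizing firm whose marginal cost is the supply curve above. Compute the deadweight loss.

€43.86

Competitive equilibrium: 32 − 0.675Q = 2 + 0.58Q → Q* = 23.9044, P* = 15.8645.
Marginal revenue: MR = 32 − 1.35Q. Set MR = MC: 32 − 1.35Q = 2 + 0.58Q → Q_m = 15.544.
Price P_m = 32 − 0.675·15.544 = 21.5078; MC(Q_m) = 2 + 0.58·15.544 = 11.0155.
Competitive Q* = 23.9044, so ΔQ = 8.3604; wedge = 21.5078 − 11.0155 = 10.4923.
Welfare loss = ½ × 8.3604 × 10.4923 = €43.86.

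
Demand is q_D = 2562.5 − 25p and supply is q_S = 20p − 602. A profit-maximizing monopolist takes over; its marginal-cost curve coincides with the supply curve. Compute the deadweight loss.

2757.01

In inverse form: demand p = 102.5 − 0.04q, supply p = 30.1 + 0.05q.
Competitive equilibrium: 102.5 − 0.04q = 30.1 + 0.05q → q* = 804.44444, p* = 70.32222.
Marginal revenue: MR = 102.5 − 0.08q. Set MR = MC: 102.5 − 0.08q = 30.1 + 0.05q → q_m = 556.92308.
Price p_m = 102.5 − 0.04·556.92308 = 80.22308; MC(q_m) = 30.1 + 0.05·556.92308 = 57.94615.
Competitive q* = 804.44444, so Δq = 247.52136; wedge = 80.22308 − 57.94615 = 22.27693.
DWL = ½ × 247.52136 × 22.27693 = 2757.01.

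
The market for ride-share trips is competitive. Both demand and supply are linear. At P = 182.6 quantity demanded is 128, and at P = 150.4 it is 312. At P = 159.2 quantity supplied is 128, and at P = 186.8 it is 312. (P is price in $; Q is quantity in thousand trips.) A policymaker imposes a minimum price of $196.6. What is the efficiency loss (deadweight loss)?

Demand slope = (150.4 − 182.6)/(312 − 128) = −0.175, so P = 205 − 0.175Q.
Supply slope = (186.8 − 159.2)/(312 − 128) = 0.15, so P = 140 + 0.15Q.
Competitive equilibrium: 205 − 0.175Q = 140 + 0.15Q → Q* = 200, P* = 170.
At the floor P = 196.6, quantity demanded = (205 − 196.6)/0.175 = 48.
Sellers' marginal cost at Q' = 48: 140 + 0.15·48 = 147.2.
ΔQ = 200 − 48 = 152; wedge = 196.6 − 147.2 = 49.4.
The triangle = ½ × 152 × 49.4 = $3754.40 thousand.

$3754.40 thousand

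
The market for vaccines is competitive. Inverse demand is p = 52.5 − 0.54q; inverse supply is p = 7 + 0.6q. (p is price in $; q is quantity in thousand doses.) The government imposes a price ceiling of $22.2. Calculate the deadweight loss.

Competitive equilibrium: 52.5 − 0.54q = 7 + 0.6q → q* = 39.9123, p* = 30.9474.
At the ceiling p = 22.2, quantity supplied = (22.2 − 7)/0.6 = 25.3333.
Willingness to pay at q' = 25.3333: 52.5 − 0.54·25.3333 = 38.82.
Δq = 39.9123 − 25.3333 = 14.579; wedge = 38.82 − 22.2 = 16.62.
The triangle = ½ × 14.579 × 16.62 = $121.15 thousand.

$121.15 thousand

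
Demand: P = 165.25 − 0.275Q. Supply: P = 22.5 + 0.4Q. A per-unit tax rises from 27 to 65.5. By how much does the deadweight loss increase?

Competitive equilibrium: 165.25 − 0.275Q = 22.5 + 0.4Q → Q* = 211.4815, P* = 107.0926.
For a per-unit tax t: ΔQ = t/0.675, so DWL = ½·t·(t/0.675) = t²/1.35.
At t = 27: DWL = 540. At t = 65.5: DWL = 3177.963.
Increase = 3177.963 − 540 = 2637.96.

2637.96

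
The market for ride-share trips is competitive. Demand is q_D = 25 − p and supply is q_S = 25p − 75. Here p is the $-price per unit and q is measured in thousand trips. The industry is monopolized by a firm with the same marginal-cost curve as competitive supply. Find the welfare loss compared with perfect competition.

In inverse form: demand p = 25 − q, supply p = 3 + 0.04q.
Competitive equilibrium: 25 − q = 3 + 0.04q → q* = 21.1538, p* = 3.8462.
Marginal revenue: MR = 25 − 2q. Set MR = MC: 25 − 2q = 3 + 0.04q → q_m = 10.7843.
Price p_m = 25 − 1·10.7843 = 14.2157; MC(q_m) = 3 + 0.04·10.7843 = 3.4314.
Competitive q* = 21.1538, so Δq = 10.3695; wedge = 14.2157 − 3.4314 = 10.7843.
DWL = ½ × 10.3695 × 10.7843 = $55.91 thousand.

$55.91 thousand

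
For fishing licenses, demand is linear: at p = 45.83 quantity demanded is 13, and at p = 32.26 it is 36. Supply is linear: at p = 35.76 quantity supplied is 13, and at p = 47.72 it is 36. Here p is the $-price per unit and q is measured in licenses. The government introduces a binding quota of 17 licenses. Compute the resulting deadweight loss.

$14.28

Demand slope = (32.26 − 45.83)/(36 − 13) = −0.59, so p = 53.5 − 0.59q.
Supply slope = (47.72 − 35.76)/(36 − 13) = 0.52, so p = 29 + 0.52q.
Competitive equilibrium: 53.5 − 0.59q = 29 + 0.52q → q* = 22.0721, p* = 40.4775.
At q = 17: demand price = 53.5 − 0.59·17 = 43.47; supply price = 29 + 0.52·17 = 37.84.
Δq = 22.0721 − 17 = 5.0721; wedge = 43.47 − 37.84 = 5.63.
The triangle = ½ × 5.0721 × 5.63 = $14.28.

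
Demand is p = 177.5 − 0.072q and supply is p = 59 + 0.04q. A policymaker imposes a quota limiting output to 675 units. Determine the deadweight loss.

Competitive equilibrium: 177.5 − 0.072q = 59 + 0.04q → q* = 1058.0357, p* = 101.3214.
At q = 675: demand price = 177.5 − 0.072·675 = 128.9; supply price = 59 + 0.04·675 = 86.
Δq = 1058.0357 − 675 = 383.0357; wedge = 128.9 − 86 = 42.9.
DWL = ½ × 383.0357 × 42.9 = 8216.12.

8216.12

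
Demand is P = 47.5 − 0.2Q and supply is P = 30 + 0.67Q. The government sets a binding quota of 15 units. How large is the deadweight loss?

11.38

Competitive equilibrium: 47.5 − 0.2Q = 30 + 0.67Q → Q* = 20.1149, P* = 43.477.
At Q = 15: demand price = 47.5 − 0.2·15 = 44.5; supply price = 30 + 0.67·15 = 40.05.
ΔQ = 20.1149 − 15 = 5.1149; wedge = 44.5 − 40.05 = 4.45.
Deadweight loss = ½ × 5.1149 × 4.45 = 11.38.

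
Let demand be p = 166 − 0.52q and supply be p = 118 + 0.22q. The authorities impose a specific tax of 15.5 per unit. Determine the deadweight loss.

Competitive equilibrium: 166 − 0.52q = 118 + 0.22q → q* = 64.8649, p* = 132.2703.
With the tax, the buyer price exceeds the seller price by 15.5: (166 − 0.52q) − (118 + 0.22q) = 15.5 → q' = 43.9189.
Δq = 64.8649 − 43.9189 = 20.946; the wedge equals the tax, 15.5.
The triangle = ½ × 20.946 × 15.5 = 162.33.

162.33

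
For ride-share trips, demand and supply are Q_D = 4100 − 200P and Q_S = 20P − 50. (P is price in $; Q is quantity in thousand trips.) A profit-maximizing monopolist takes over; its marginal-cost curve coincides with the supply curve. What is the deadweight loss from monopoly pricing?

In inverse form: demand P = 20.5 − 0.005Q, supply P = 2.5 + 0.05Q.
Competitive equilibrium: 20.5 − 0.005Q = 2.5 + 0.05Q → Q* = 327.2727, P* = 18.8636.
Marginal revenue: MR = 20.5 − 0.01Q. Set MR = MC: 20.5 − 0.01Q = 2.5 + 0.05Q → Q_m = 300.
Price P_m = 20.5 − 0.005·300 = 19; MC(Q_m) = 2.5 + 0.05·300 = 17.5.
Competitive Q* = 327.2727, so ΔQ = 27.2727; wedge = 19 − 17.5 = 1.5.
Deadweight loss = ½ × 27.2727 × 1.5 = $20.45 thousand.

$20.45 thousand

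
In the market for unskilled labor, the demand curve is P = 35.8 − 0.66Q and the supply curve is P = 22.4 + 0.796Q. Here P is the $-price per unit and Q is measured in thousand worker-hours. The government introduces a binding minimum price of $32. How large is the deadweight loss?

$8.64 thousand

Competitive equilibrium: 35.8 − 0.66Q = 22.4 + 0.796Q → Q* = 9.2033, P* = 29.7258.
At the floor P = 32, quantity demanded = (35.8 − 32)/0.66 = 5.7576.
Sellers' marginal cost at Q' = 5.7576: 22.4 + 0.796·5.7576 = 26.983.
ΔQ = 9.2033 − 5.7576 = 3.4457; wedge = 32 − 26.983 = 5.017.
DWL = ½ × 3.4457 × 5.017 = $8.64 thousand.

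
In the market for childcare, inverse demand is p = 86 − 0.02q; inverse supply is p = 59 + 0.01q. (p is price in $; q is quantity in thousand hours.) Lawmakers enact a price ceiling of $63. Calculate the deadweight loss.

Competitive equilibrium: 86 − 0.02q = 59 + 0.01q → q* = 900, p* = 68.
At the ceiling p = 63, quantity supplied = (63 − 59)/0.01 = 400.
Willingness to pay at q' = 400: 86 − 0.02·400 = 78.
Δq = 900 − 400 = 500; wedge = 78 − 63 = 15.
DWL = ½ × 500 × 15 = $3750 thousand.

$3750 thousand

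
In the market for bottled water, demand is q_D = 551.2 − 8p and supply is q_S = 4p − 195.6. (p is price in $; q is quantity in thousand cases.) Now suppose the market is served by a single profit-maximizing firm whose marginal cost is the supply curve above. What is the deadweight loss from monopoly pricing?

In inverse form: demand p = 68.9 − 0.125q, supply p = 48.9 + 0.25q.
Competitive equilibrium: 68.9 − 0.125q = 48.9 + 0.25q → q* = 53.3333, p* = 62.2333.
Marginal revenue: MR = 68.9 − 0.25q. Set MR = MC: 68.9 − 0.25q = 48.9 + 0.25q → q_m = 40.
Price p_m = 68.9 − 0.125·40 = 63.9; MC(q_m) = 48.9 + 0.25·40 = 58.9.
Competitive q* = 53.3333, so Δq = 13.3333; wedge = 63.9 − 58.9 = 5.
Deadweight loss = ½ × 13.3333 × 5 = $33.33 thousand.

$33.33 thousand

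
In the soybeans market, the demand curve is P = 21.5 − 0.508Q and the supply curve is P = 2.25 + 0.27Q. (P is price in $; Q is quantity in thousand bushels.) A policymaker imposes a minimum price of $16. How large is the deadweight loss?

Competitive equilibrium: 21.5 − 0.508Q = 2.25 + 0.27Q → Q* = 24.7429, P* = 8.9306.
At the floor P = 16, quantity demanded = (21.5 − 16)/0.508 = 10.8268.
Sellers' marginal cost at Q' = 10.8268: 2.25 + 0.27·10.8268 = 5.1732.
ΔQ = 24.7429 − 10.8268 = 13.9161; wedge = 16 − 5.1732 = 10.8268.
Welfare loss = ½ × 13.9161 × 10.8268 = $75.33 thousand.

$75.33 thousand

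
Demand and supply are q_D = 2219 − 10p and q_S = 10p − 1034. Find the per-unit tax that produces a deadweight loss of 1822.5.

27

In inverse form: demand p = 221.9 − 0.1q, supply p = 103.4 + 0.1q.
Competitive equilibrium: 221.9 − 0.1q = 103.4 + 0.1q → q* = 592.5, p* = 162.65.
A tax t gives Δq = t/0.2 and wedge t, so DWL = t²/0.4.
t²/0.4 = 1822.5 → t² = 729 → t = 27.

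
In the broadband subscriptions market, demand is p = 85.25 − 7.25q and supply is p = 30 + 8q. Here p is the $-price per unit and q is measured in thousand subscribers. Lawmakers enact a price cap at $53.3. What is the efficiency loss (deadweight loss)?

Competitive equilibrium: 85.25 − 7.25q = 30 + 8q → q* = 3.623, p* = 58.9836.
At the ceiling p = 53.3, quantity supplied = (53.3 − 30)/8 = 2.9125.
Willingness to pay at q' = 2.9125: 85.25 − 7.25·2.9125 = 64.1344.
Δq = 3.623 − 2.9125 = 0.7105; wedge = 64.1344 − 53.3 = 10.8344.
The triangle = ½ × 0.7105 × 10.8344 = $3.85 thousand.

$3.85 thousand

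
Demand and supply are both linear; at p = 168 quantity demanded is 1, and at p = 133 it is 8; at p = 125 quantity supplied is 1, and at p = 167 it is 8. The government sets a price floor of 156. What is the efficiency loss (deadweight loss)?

12.53

Demand slope = (133 − 168)/(8 − 1) = −5, so p = 173 − 5q.
Supply slope = (167 − 125)/(8 − 1) = 6, so p = 119 + 6q.
Competitive equilibrium: 173 − 5q = 119 + 6q → q* = 4.9091, p* = 148.4545.
At the floor p = 156, quantity demanded = (173 − 156)/5 = 3.4.
Sellers' marginal cost at q' = 3.4: 119 + 6·3.4 = 139.4.
Δq = 4.9091 − 3.4 = 1.5091; wedge = 156 − 139.4 = 16.6.
Deadweight loss = ½ × 1.5091 × 16.6 = 12.53.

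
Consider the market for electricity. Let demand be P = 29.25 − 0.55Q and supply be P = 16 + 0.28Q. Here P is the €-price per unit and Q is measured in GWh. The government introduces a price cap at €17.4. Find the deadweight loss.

€49.89

Competitive equilibrium: 29.25 − 0.55Q = 16 + 0.28Q → Q* = 15.9639, P* = 20.4699.
At the ceiling P = 17.4, quantity supplied = (17.4 − 16)/0.28 = 5.
Willingness to pay at Q' = 5: 29.25 − 0.55·5 = 26.5.
ΔQ = 15.9639 − 5 = 10.9639; wedge = 26.5 − 17.4 = 9.1.
Deadweight loss = ½ × 10.9639 × 9.1 = €49.89.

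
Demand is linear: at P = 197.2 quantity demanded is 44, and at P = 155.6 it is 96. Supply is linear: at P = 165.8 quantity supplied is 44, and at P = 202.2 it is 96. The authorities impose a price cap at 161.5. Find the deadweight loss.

Demand slope = (155.6 − 197.2)/(96 − 44) = −0.8, so P = 232.4 − 0.8Q.
Supply slope = (202.2 − 165.8)/(96 − 44) = 0.7, so P = 135 + 0.7Q.
Competitive equilibrium: 232.4 − 0.8Q = 135 + 0.7Q → Q* = 64.9333, P* = 180.4533.
At the ceiling P = 161.5, quantity supplied = (161.5 − 135)/0.7 = 37.8571.
Willingness to pay at Q' = 37.8571: 232.4 − 0.8·37.8571 = 202.1143.
ΔQ = 64.9333 − 37.8571 = 27.0762; wedge = 202.1143 − 161.5 = 40.6143.
Welfare loss = ½ × 27.0762 × 40.6143 = 549.84.

549.84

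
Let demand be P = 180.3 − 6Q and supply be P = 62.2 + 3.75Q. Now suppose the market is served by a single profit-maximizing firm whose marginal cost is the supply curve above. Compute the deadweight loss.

Competitive equilibrium: 180.3 − 6Q = 62.2 + 3.75Q → Q* = 12.1128, P* = 107.6231.
Marginal revenue: MR = 180.3 − 12Q. Set MR = MC: 180.3 − 12Q = 62.2 + 3.75Q → Q_m = 7.4984.
Price P_m = 180.3 − 6·7.4984 = 135.3096; MC(Q_m) = 62.2 + 3.75·7.4984 = 90.319.
Competitive Q* = 12.1128, so ΔQ = 4.6144; wedge = 135.3096 − 90.319 = 44.9906.
DWL = ½ × 4.6144 × 44.9906 = 103.80.

103.80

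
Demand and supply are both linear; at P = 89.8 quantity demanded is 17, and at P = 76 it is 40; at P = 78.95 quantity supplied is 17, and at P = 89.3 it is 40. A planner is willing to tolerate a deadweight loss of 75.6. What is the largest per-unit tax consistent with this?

12.6

Demand slope = (76 − 89.8)/(40 − 17) = −0.6, so P = 100 − 0.6Q.
Supply slope = (89.3 − 78.95)/(40 − 17) = 0.45, so P = 71.3 + 0.45Q.
Competitive equilibrium: 100 − 0.6Q = 71.3 + 0.45Q → Q* = 27.3333, P* = 83.6.
A tax t gives ΔQ = t/1.05 and wedge t, so DWL = t²/2.1.
t²/2.1 = 75.6 → t² = 158.76 → t = 12.6.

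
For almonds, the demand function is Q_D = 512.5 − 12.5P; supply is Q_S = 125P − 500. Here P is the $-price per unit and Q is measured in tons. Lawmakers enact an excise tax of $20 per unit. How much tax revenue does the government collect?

In inverse form: demand P = 41 − 0.08Q, supply P = 4 + 0.008Q.
Competitive equilibrium: 41 − 0.08Q = 4 + 0.008Q → Q* = 420.4545, P* = 7.3636.
With the tax, the buyer price exceeds the seller price by 20: (41 − 0.08Q) − (4 + 0.008Q) = 20 → Q' = 193.1818.
Tax revenue = 20 × 193.1818 = $3863.64.

$3863.64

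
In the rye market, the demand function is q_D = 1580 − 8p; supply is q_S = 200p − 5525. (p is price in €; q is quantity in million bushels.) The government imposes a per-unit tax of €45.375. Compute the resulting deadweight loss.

In inverse form: demand p = 197.5 − 0.125q, supply p = 27.625 + 0.005q.
Competitive equilibrium: 197.5 − 0.125q = 27.625 + 0.005q → q* = 1306.7308, p* = 34.1587.
With the tax, the buyer price exceeds the seller price by 45.375: (197.5 − 0.125q) − (27.625 + 0.005q) = 45.375 → q' = 957.6923.
Δq = 1306.7308 − 957.6923 = 349.0385; the wedge equals the tax, 45.375.
DWL = ½ × 349.0385 × 45.375 = €7918.81 million.

€7918.81 million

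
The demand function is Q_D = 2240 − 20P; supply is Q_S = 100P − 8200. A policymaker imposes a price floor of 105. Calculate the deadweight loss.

In inverse form: demand P = 112 − 0.05Q, supply P = 82 + 0.01Q.
Competitive equilibrium: 112 − 0.05Q = 82 + 0.01Q → Q* = 500, P* = 87.
At the floor P = 105, quantity demanded = (112 − 105)/0.05 = 140.
Sellers' marginal cost at Q' = 140: 82 + 0.01·140 = 83.4.
ΔQ = 500 − 140 = 360; wedge = 105 − 83.4 = 21.6.
Welfare loss = ½ × 360 × 21.6 = 3888.

3888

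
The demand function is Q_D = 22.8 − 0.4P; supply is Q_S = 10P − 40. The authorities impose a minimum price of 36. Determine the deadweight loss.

In inverse form: demand P = 57 − 2.5Q, supply P = 4 + 0.1Q.
Competitive equilibrium: 57 − 2.5Q = 4 + 0.1Q → Q* = 20.3846, P* = 6.0385.
At the floor P = 36, quantity demanded = (57 − 36)/2.5 = 8.4.
Sellers' marginal cost at Q' = 8.4: 4 + 0.1·8.4 = 4.84.
ΔQ = 20.3846 − 8.4 = 11.9846; wedge = 36 − 4.84 = 31.16.
Deadweight loss = ½ × 11.9846 × 31.16 = 186.72.

186.72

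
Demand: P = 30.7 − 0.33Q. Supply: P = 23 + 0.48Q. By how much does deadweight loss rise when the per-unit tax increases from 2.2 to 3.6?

5.01

Competitive equilibrium: 30.7 − 0.33Q = 23 + 0.48Q → Q* = 9.5062, P* = 27.563.
For a per-unit tax t: ΔQ = t/0.81, so DWL = ½·t·(t/0.81) = t²/1.62.
At t = 2.2: DWL = 2.988. At t = 3.6: DWL = 8.
Increase = 8 − 2.988 = 5.01.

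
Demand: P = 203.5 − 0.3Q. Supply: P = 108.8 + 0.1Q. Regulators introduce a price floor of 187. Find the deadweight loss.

Competitive equilibrium: 203.5 − 0.3Q = 108.8 + 0.1Q → Q* = 236.75, P* = 132.475.
At the floor P = 187, quantity demanded = (203.5 − 187)/0.3 = 55.
Sellers' marginal cost at Q' = 55: 108.8 + 0.1·55 = 114.3.
ΔQ = 236.75 − 55 = 181.75; wedge = 187 − 114.3 = 72.7.
Deadweight loss = ½ × 181.75 × 72.7 = 6606.61.

6606.61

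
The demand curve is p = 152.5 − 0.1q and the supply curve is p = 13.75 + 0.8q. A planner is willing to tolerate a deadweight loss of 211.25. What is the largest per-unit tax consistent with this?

19.5

Competitive equilibrium: 152.5 − 0.1q = 13.75 + 0.8q → q* = 154.1667, p* = 137.0833.
A tax t gives Δq = t/0.9 and wedge t, so DWL = t²/1.8.
t²/1.8 = 211.25 → t² = 380.25 → t = 19.5.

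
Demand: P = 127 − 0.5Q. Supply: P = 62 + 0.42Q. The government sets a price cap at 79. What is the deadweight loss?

Competitive equilibrium: 127 − 0.5Q = 62 + 0.42Q → Q* = 70.6522, P* = 91.6739.
At the ceiling P = 79, quantity supplied = (79 − 62)/0.42 = 40.4762.
Willingness to pay at Q' = 40.4762: 127 − 0.5·40.4762 = 106.7619.
ΔQ = 70.6522 − 40.4762 = 30.176; wedge = 106.7619 − 79 = 27.7619.
Welfare loss = ½ × 30.176 × 27.7619 = 418.87.

418.87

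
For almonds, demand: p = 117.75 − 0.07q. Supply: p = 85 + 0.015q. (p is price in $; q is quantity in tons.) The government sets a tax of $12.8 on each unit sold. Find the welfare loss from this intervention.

$963.76

Competitive equilibrium: 117.75 − 0.07q = 85 + 0.015q → q* = 385.2941, p* = 90.7794.
With the tax, the buyer price exceeds the seller price by 12.8: (117.75 − 0.07q) − (85 + 0.015q) = 12.8 → q' = 234.7059.
Δq = 385.2941 − 234.7059 = 150.5882; the wedge equals the tax, 12.8.
Welfare loss = ½ × 150.5882 × 12.8 = $963.76.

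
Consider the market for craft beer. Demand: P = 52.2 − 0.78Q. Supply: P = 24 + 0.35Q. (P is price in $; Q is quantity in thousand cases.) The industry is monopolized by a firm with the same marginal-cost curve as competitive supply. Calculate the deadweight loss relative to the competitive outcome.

$58.68 thousand

Competitive equilibrium: 52.2 − 0.78Q = 24 + 0.35Q → Q* = 24.9558, P* = 32.7345.
Marginal revenue: MR = 52.2 − 1.56Q. Set MR = MC: 52.2 − 1.56Q = 24 + 0.35Q → Q_m = 14.7644.
Price P_m = 52.2 − 0.78·14.7644 = 40.6838; MC(Q_m) = 24 + 0.35·14.7644 = 29.1675.
Competitive Q* = 24.9558, so ΔQ = 10.1914; wedge = 40.6838 − 29.1675 = 11.5163.
DWL = ½ × 10.1914 × 11.5163 = $58.68 thousand.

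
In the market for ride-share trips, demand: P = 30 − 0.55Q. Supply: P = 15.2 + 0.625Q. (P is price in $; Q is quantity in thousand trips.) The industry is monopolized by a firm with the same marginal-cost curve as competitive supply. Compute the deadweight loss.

$9.48 thousand

Competitive equilibrium: 30 − 0.55Q = 15.2 + 0.625Q → Q* = 12.5957, P* = 23.0723.
Marginal revenue: MR = 30 − 1.1Q. Set MR = MC: 30 − 1.1Q = 15.2 + 0.625Q → Q_m = 8.5797.
Price P_m = 30 − 0.55·8.5797 = 25.2812; MC(Q_m) = 15.2 + 0.625·8.5797 = 20.5623.
Competitive Q* = 12.5957, so ΔQ = 4.016; wedge = 25.2812 − 20.5623 = 4.7189.
DWL = ½ × 4.016 × 4.7189 = $9.48 thousand.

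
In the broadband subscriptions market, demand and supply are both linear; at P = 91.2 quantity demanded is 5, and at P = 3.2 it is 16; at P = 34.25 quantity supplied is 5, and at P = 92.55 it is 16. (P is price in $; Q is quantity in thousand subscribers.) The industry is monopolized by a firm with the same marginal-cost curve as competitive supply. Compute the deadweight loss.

$80.82 thousand

Demand slope = (3.2 − 91.2)/(16 − 5) = −8, so P = 131.2 − 8Q.
Supply slope = (92.55 − 34.25)/(16 − 5) = 5.3, so P = 7.75 + 5.3Q.
Competitive equilibrium: 131.2 − 8Q = 7.75 + 5.3Q → Q* = 9.282, P* = 56.9444.
Marginal revenue: MR = 131.2 − 16Q. Set MR = MC: 131.2 − 16Q = 7.75 + 5.3Q → Q_m = 5.7958.
Price P_m = 131.2 − 8·5.7958 = 84.8336; MC(Q_m) = 7.75 + 5.3·5.7958 = 38.4677.
Competitive Q* = 9.282, so ΔQ = 3.4862; wedge = 84.8336 − 38.4677 = 46.3659.
Welfare loss = ½ × 3.4862 × 46.3659 = $80.82 thousand.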